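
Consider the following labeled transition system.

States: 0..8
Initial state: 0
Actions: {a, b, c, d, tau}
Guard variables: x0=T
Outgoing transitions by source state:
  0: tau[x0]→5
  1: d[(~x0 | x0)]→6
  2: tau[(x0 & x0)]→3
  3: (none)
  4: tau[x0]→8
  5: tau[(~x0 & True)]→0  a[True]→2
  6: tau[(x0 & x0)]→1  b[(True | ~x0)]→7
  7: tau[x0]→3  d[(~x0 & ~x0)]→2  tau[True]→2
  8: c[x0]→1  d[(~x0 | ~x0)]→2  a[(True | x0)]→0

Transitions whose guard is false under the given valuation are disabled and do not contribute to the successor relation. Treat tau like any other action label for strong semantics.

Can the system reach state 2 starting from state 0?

Answer: REACHABLE

Trace:
11 transition(s) survive guard evaluation.
depth 0: {0}
depth 1: {5}  total {0,5}
depth 2: {2}  total {0,2,5}
depth 3: {3}  total {0,2,3,5}
R = {0,2,3,5}
witness 2: tau·a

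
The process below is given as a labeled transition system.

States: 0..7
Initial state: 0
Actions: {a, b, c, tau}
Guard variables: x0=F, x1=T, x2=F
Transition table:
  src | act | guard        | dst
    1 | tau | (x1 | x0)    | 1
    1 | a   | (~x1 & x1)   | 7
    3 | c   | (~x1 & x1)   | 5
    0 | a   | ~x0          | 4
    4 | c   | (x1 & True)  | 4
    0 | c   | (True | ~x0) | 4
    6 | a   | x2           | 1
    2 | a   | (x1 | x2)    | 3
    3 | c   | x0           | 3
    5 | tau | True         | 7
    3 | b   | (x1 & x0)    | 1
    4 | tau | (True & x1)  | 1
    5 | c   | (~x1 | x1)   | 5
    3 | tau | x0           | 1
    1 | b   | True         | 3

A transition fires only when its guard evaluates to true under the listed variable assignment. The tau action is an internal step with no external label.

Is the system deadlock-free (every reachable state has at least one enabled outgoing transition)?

Reachable = {0,1,3,4}
  0: a→4  c→4  [deg 2]
  1: b→3  tau→1  [deg 2]
  3: ∅  [deadlock]
  4: c→4  tau→1  [deg 2]
trace reaching 3: a·tau·b

Answer: DEADLOCK at state 3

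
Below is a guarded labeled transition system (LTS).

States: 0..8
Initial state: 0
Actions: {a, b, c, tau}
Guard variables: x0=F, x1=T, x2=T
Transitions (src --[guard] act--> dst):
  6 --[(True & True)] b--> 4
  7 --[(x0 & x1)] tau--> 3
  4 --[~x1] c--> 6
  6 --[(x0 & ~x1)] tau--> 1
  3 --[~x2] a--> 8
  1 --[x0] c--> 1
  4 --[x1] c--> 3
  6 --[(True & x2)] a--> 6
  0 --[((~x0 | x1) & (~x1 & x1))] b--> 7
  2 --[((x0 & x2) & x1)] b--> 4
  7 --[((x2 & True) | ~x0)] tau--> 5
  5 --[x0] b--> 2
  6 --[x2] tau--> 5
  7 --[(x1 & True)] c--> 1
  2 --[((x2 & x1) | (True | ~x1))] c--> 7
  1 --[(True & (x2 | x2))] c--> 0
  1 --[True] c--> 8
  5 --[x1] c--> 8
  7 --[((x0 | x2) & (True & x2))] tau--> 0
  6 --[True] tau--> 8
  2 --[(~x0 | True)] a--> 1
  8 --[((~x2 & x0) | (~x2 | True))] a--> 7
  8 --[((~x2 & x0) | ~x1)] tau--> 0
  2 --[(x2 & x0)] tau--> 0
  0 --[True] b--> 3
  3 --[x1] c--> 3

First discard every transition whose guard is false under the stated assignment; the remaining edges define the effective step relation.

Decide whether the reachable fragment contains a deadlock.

Answer: DEADLOCK-FREE

Analysis:
R = {0,3}
  0: b→3  [deg 1]
  3: c→3  [deg 1]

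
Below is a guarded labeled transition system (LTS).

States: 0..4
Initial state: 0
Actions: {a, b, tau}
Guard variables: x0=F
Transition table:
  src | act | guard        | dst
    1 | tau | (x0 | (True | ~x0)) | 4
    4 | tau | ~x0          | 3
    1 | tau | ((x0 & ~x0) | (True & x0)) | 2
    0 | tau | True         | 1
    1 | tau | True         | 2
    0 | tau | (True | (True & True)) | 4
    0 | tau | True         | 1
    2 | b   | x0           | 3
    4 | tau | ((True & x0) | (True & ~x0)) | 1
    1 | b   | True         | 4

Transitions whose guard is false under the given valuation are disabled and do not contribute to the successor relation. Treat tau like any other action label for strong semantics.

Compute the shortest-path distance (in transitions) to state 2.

BFS to 2:
  depth 0: {0}
  depth 1: {1,4}
  depth 2: {2,3}
2 enters at depth 2; path tau·tau

Answer: 2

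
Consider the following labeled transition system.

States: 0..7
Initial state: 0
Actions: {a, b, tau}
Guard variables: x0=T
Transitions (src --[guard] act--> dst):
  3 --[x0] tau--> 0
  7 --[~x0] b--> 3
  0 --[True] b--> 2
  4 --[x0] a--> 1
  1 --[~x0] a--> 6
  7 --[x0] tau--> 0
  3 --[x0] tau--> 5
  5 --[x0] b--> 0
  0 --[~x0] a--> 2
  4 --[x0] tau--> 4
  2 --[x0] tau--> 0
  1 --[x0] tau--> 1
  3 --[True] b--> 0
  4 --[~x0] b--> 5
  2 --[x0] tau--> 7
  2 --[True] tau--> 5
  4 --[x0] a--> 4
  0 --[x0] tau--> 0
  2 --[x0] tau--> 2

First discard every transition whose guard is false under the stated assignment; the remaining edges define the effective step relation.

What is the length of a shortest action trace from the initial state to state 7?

Breadth-first toward 7:
  depth 0: {0}
  depth 1: {2}
  depth 2: {5,7}
7 enters at depth 2; path b·tau

Answer: 2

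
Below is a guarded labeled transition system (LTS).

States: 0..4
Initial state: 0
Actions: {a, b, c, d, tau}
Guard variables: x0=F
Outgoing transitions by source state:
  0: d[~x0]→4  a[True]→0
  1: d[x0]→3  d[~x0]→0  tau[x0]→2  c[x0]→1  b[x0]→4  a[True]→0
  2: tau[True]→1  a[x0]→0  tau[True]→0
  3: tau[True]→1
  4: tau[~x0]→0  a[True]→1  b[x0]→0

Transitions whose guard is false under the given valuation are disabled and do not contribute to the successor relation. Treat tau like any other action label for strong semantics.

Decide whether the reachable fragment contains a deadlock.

Reachable = {0,1,4}
  0: a→0  d→4  [2 out]
  1: a→0  d→0  [2 out]
  4: a→1  tau→0  [2 out]

Answer: DEADLOCK-FREE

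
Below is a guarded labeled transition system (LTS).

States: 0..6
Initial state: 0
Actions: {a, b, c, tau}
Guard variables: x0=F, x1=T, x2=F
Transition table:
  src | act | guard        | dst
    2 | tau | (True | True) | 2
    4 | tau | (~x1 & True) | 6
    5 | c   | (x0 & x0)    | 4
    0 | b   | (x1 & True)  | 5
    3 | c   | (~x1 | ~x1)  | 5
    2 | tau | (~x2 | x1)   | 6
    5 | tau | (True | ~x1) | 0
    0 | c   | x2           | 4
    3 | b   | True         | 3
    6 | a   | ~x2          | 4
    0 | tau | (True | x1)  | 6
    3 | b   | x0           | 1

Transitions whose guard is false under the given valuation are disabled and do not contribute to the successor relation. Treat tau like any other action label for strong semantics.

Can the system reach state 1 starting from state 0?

Guard filter leaves 7 enabled edge(s).
Layer 0: {0}
Layer 1: {5,6}  total {0,5,6}
Layer 2: {4}  total {0,4,5,6}
Reachable = {0,4,5,6}

Answer: UNREACHABLE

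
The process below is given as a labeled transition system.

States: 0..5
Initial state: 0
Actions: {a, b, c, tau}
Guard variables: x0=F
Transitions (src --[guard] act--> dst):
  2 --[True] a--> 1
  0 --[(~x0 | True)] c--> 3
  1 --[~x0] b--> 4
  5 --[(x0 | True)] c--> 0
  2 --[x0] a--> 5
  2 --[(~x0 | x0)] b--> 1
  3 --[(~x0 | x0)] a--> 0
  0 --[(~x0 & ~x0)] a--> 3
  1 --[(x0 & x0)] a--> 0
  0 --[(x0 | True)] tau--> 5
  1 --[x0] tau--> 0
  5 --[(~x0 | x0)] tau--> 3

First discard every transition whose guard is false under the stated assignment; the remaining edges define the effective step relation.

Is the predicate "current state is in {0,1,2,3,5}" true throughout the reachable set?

Allowed set {0,1,2,3,5}
Reach set: {0,3,5}
  0: ok
  3: ok
  5: ok

Answer: INVARIANT HOLDS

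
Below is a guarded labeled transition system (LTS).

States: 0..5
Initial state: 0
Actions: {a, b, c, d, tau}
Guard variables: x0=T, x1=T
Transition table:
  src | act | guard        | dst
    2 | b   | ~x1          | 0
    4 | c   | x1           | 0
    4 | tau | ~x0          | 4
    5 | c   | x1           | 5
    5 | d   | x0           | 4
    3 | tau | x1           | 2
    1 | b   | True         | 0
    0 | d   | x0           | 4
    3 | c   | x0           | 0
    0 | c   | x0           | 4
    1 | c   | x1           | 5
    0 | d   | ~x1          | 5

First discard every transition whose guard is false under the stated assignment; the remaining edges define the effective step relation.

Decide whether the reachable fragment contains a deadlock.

Answer: DEADLOCK-FREE

Trace:
Reach set: {0,4}
  0: c→4  d→4  [2 exit(s)]
  4: c→0  [1 exit(s)]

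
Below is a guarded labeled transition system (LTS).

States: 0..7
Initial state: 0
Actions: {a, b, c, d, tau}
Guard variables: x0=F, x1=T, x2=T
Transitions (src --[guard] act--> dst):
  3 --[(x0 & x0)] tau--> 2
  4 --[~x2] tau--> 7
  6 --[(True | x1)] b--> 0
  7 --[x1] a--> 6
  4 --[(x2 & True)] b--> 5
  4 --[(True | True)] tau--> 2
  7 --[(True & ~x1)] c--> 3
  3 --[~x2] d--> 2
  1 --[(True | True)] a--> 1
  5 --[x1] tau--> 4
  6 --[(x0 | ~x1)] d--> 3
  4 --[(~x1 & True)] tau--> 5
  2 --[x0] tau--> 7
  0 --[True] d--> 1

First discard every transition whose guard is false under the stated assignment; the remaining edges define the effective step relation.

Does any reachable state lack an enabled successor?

Answer: DEADLOCK-FREE

Working:
Reach set: {0,1}
  0: d→1  [1 exit(s)]
  1: a→1  [1 exit(s)]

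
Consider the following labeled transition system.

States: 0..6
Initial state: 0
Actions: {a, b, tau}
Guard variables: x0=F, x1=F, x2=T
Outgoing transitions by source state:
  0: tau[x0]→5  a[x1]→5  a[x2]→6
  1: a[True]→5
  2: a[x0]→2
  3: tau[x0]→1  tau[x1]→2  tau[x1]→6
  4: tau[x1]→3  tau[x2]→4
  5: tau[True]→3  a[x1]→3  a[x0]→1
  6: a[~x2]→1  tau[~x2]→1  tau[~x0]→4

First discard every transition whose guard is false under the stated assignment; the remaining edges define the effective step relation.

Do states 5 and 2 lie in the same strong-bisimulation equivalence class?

Bisimulation quotient by refinement:
  π0 = {{0,1,2,3,4,5,6}}
  π1 = {{0,1},{2,3},{4,5,6}}
  π2 = {{0,1},{2,3},{4,6},{5}}
  π3 = {{0},{1},{2,3},{4,6},{5}}
Fixed point at round 4; 5 class(es).
class of 5: {5}; class of 2: {2,3}

Answer: NOT BISIMILAR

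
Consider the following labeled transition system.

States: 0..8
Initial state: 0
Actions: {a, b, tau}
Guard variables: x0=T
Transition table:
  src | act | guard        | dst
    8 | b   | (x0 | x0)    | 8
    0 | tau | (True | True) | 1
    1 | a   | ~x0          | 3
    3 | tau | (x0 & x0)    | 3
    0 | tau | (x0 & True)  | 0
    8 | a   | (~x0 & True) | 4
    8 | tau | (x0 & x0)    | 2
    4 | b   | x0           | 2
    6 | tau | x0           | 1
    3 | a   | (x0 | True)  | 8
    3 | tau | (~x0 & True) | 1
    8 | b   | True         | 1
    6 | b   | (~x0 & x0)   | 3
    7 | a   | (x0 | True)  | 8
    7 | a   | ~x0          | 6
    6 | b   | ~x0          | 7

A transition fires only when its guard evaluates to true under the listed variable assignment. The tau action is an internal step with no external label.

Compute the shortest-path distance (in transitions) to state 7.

Layered search for 7:
  depth 0: {0}
  depth 1: {1}
7 never appears.

Answer: UNREACHABLE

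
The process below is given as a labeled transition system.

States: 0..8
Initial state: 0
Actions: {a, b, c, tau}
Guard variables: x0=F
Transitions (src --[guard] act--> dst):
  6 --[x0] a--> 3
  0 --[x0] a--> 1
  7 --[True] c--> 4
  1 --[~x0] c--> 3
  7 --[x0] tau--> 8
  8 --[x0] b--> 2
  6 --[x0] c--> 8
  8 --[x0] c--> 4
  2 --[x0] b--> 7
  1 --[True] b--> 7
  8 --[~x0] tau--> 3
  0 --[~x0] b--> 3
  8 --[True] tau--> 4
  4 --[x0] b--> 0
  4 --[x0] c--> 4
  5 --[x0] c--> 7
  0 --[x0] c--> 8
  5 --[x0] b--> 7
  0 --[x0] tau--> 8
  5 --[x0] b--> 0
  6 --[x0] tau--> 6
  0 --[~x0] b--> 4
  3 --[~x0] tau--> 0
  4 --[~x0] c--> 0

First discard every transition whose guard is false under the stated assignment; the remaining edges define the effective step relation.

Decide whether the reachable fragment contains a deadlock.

Reachable = {0,3,4}
  0: b→3  b→4  [2 out]
  3: tau→0  [1 out]
  4: c→0  [1 out]

Answer: DEADLOCK-FREE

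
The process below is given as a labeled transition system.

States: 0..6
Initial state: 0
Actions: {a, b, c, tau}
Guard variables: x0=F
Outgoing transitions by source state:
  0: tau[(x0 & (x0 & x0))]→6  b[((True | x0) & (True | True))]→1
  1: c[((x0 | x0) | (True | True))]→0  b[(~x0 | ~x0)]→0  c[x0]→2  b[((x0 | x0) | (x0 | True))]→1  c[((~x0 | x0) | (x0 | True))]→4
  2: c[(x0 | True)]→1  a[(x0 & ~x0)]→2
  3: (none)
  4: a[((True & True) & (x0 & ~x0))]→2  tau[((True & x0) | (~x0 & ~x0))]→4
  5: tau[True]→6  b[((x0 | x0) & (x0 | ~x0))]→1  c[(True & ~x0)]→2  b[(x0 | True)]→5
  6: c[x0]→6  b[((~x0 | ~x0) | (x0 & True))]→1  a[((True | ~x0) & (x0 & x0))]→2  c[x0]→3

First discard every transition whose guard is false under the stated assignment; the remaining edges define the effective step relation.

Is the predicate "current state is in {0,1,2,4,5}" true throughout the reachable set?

Safe = {0,1,2,4,5}
Reach set: {0,1,4}
  0: safe
  1: safe
  4: safe

Answer: INVARIANT HOLDS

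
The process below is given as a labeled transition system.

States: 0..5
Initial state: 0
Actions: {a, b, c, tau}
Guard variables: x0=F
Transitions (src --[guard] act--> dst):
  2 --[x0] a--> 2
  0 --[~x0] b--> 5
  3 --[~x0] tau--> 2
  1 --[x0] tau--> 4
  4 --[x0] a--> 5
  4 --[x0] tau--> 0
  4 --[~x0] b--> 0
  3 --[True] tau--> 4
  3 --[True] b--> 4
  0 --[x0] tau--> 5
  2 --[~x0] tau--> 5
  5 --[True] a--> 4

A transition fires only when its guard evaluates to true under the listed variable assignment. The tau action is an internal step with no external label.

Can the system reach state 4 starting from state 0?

Answer: REACHABLE

Trace:
Guard filter leaves 7 enabled edge(s).
L0 = {0}
L1 = {5}  now seen {0,5}
L2 = {4}  now seen {0,4,5}
R = {0,4,5}
witness 4: b·a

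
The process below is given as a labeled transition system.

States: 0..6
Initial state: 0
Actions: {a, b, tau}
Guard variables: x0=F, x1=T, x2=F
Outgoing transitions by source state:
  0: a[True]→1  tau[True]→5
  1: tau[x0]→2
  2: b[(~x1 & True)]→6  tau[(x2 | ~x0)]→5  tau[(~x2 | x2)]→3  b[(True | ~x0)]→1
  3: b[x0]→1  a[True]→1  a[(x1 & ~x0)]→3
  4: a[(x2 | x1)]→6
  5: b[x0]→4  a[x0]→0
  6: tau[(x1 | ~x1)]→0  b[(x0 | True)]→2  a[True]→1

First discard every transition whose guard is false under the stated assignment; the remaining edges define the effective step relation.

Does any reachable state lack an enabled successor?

R = {0,1,5}
  0: a→1  tau→5  [deg 2]
  1: ∅  [STUCK]
  5: ∅  [STUCK]
Path to 1: a

Answer: DEADLOCK at state 1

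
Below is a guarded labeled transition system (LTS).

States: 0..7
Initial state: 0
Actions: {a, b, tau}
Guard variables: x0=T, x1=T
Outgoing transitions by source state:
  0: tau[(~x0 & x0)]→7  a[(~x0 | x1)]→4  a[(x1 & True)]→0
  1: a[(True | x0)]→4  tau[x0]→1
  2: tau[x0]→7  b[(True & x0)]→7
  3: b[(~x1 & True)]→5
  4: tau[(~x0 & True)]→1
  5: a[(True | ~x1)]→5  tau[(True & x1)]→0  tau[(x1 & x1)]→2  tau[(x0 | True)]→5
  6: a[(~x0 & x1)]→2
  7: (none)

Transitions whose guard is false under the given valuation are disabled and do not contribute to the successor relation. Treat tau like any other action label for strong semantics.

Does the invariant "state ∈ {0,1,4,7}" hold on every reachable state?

Allowed set {0,1,4,7}
Reachable = {0,4}
  0: ok
  4: ok

Answer: INVARIANT HOLDS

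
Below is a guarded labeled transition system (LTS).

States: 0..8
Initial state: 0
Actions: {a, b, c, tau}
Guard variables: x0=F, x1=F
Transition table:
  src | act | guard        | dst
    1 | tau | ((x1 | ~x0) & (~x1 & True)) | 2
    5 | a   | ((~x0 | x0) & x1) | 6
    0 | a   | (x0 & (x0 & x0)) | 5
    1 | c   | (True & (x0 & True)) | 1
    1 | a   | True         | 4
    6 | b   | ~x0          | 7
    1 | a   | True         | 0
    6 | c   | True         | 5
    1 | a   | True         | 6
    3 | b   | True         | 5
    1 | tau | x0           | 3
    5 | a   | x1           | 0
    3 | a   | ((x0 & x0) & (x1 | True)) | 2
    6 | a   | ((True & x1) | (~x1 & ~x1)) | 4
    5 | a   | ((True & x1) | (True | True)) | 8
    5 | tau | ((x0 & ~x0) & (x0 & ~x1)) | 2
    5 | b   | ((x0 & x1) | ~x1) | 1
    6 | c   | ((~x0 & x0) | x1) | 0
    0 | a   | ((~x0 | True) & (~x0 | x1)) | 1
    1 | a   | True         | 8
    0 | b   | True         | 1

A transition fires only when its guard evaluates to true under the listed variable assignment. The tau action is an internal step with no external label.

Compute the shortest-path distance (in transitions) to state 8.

BFS to 8:
  depth 0: {0}
  depth 1: {1}
  depth 2: {2,4,6,8}
depth(8)=2, e.g. a·a

Answer: 2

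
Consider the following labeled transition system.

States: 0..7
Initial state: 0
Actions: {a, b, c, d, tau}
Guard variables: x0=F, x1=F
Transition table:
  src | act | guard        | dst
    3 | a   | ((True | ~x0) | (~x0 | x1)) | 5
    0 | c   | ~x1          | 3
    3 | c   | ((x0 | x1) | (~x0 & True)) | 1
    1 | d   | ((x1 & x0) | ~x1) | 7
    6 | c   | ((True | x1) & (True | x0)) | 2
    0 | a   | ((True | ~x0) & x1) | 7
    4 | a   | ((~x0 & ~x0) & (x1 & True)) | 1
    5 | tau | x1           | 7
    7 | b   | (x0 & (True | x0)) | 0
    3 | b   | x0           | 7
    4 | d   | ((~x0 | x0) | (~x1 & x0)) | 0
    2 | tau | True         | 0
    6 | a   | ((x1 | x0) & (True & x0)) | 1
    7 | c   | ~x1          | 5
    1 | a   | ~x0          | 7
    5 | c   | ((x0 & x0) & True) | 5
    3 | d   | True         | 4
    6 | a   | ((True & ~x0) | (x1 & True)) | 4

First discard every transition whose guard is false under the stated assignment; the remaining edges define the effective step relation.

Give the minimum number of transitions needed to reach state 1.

Answer: 2

Trace:
BFS to 1:
  depth 0: {0}
  depth 1: {3}
  depth 2: {1,4,5}
depth(1)=2, e.g. c·c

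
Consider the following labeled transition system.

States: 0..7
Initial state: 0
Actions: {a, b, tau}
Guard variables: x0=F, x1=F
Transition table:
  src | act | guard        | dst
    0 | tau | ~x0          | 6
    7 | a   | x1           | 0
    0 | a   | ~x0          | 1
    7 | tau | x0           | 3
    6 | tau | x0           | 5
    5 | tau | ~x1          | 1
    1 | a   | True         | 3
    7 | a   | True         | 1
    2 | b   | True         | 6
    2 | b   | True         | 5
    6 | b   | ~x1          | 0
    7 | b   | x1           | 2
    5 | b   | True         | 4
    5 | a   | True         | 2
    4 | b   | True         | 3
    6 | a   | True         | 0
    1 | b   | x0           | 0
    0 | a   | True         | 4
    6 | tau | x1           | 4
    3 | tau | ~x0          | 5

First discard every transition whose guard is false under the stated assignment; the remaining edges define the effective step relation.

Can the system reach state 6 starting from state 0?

Answer: REACHABLE

Working:
Guard filter leaves 14 enabled edge(s).
Layer 0: {0}
Layer 1: {1,4,6}  total {0,1,4,6}
Layer 2: {3}  total {0,1,3,4,6}
Layer 3: {5}  total {0,1,3,4,5,6}
Layer 4: {2}  total {0,1,2,3,4,5,6}
Reachable = {0,1,2,3,4,5,6}
witness 6: tau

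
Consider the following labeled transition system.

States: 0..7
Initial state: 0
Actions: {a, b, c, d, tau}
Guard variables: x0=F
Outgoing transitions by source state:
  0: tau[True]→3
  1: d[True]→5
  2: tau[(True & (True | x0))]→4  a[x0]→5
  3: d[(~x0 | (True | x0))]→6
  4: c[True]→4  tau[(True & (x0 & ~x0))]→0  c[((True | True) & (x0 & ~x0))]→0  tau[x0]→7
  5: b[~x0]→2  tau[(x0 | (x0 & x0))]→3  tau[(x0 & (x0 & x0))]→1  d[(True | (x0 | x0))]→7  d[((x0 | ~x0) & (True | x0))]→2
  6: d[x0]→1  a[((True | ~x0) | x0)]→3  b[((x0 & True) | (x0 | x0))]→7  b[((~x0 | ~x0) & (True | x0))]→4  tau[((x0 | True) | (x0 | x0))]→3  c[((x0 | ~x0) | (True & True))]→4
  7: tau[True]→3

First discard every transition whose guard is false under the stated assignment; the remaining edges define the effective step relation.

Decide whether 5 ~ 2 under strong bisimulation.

Answer: NOT BISIMILAR

Analysis:
Refine partition for ~:
  π0 = {{0,1,2,3,4,5,6,7}}
  π1 = {{0,2,7},{1,3},{4},{5},{6}}
  π2 = {{0,7},{1},{2},{3},{4},{5},{6}}
Fixed point at round 3; 7 class(es).
class of 5: {5}; class of 2: {2}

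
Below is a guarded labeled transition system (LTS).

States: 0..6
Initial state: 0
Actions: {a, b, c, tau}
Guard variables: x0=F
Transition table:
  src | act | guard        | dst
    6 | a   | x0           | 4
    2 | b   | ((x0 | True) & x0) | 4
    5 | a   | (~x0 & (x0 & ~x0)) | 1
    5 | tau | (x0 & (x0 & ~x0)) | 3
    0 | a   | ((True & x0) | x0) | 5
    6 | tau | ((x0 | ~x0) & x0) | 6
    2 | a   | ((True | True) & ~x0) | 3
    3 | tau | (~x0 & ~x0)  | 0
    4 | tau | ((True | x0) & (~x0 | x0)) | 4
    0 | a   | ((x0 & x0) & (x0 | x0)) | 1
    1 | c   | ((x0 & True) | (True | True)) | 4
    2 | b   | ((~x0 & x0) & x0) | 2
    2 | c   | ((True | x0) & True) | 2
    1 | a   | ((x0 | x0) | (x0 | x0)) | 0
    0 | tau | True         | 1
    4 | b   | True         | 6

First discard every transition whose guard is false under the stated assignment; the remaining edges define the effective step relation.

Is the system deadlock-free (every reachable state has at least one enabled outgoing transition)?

Answer: DEADLOCK at state 6

Trace:
R = {0,1,4,6}
  0: tau→1  [deg 1]
  1: c→4  [deg 1]
  4: b→6  tau→4  [deg 2]
  6: ∅  [STUCK]
trace reaching 6: tau·c·b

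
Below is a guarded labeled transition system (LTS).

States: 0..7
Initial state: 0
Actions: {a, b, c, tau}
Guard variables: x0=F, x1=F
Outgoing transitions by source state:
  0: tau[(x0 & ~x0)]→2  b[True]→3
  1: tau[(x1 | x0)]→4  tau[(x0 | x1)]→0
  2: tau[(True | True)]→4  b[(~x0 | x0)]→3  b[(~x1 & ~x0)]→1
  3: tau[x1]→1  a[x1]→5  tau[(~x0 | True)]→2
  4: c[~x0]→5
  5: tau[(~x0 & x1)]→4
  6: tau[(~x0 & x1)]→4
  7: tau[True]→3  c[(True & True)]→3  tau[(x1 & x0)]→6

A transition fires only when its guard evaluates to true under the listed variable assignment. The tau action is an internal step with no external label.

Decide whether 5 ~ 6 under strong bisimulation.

Bisimulation quotient by refinement:
  π0 = {{0,1,2,3,4,5,6,7}}
  π1 = {{0},{1,5,6},{2},{3},{4},{7}}
stable after 2 split(s): 6 block(s)
class of 5: {1,5,6}; class of 6: {1,5,6}

Answer: BISIMILAR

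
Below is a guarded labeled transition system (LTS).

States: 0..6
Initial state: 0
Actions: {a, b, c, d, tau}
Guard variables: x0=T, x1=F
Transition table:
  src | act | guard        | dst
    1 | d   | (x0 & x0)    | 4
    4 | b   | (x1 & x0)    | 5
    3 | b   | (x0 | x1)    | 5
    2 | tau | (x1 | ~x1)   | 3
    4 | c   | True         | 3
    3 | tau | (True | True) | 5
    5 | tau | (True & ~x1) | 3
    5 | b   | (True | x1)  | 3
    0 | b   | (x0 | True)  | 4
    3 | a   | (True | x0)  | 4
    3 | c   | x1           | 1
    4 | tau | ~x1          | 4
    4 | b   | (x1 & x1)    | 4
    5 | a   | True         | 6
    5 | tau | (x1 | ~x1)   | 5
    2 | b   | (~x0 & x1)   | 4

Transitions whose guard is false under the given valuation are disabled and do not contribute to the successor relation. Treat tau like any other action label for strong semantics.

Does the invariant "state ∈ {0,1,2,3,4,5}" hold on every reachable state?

Answer: INVARIANT VIOLATED at state 6

Trace:
Safe = {0,1,2,3,4,5}
Reachable = {0,3,4,5,6}
  0: ✓
  3: ✓
  4: ✓
  5: ✓
  6: VIOLATES
reach 6 via b·c·b·a — violates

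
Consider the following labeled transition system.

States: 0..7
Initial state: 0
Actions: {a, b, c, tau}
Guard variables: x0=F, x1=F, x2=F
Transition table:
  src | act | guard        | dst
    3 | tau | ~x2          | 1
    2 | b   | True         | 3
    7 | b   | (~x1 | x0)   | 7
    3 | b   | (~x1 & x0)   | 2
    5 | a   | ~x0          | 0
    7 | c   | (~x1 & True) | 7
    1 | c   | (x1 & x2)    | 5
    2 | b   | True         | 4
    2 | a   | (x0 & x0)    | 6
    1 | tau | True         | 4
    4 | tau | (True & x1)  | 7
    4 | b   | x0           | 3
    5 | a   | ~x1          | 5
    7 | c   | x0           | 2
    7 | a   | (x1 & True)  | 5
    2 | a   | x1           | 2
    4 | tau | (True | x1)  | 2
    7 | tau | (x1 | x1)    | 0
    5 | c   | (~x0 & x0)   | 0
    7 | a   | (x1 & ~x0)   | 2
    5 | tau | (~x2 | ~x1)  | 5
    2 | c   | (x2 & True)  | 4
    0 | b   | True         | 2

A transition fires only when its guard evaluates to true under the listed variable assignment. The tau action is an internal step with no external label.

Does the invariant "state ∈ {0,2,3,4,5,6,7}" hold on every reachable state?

Safe = {0,2,3,4,5,6,7}
R = {0,1,2,3,4}
  0: ✓
  1: ✗ unsafe
  2: ✓
  3: ✓
  4: ✓
witness against invariant: b·b·tau → 1

Answer: INVARIANT VIOLATED at state 1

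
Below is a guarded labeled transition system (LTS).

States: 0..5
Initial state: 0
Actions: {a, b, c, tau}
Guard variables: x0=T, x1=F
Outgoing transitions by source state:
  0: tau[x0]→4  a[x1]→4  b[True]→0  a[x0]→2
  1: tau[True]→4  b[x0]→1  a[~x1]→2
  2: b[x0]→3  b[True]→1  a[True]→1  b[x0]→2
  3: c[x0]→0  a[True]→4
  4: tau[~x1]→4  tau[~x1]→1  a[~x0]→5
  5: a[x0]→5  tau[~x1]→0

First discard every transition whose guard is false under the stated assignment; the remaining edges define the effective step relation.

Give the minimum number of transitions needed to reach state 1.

Answer: 2

Trace:
Layered search for 1:
  Layer 0: {0}
  Layer 1: {2,4}
  Layer 2: {1,3}
depth(1)=2, e.g. a·a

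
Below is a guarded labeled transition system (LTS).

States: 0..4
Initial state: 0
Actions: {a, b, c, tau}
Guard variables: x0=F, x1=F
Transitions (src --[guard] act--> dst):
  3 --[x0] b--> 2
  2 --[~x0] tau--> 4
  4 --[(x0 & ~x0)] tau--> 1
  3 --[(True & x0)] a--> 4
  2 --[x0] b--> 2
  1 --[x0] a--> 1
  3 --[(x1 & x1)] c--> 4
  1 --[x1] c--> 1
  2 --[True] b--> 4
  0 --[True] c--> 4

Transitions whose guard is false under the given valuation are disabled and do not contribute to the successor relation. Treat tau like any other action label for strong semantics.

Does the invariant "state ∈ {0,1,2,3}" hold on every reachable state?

Allowed set {0,1,2,3}
Reach set: {0,4}
  0: safe
  4: outside
reach 4 via c — violates

Answer: INVARIANT VIOLATED at state 4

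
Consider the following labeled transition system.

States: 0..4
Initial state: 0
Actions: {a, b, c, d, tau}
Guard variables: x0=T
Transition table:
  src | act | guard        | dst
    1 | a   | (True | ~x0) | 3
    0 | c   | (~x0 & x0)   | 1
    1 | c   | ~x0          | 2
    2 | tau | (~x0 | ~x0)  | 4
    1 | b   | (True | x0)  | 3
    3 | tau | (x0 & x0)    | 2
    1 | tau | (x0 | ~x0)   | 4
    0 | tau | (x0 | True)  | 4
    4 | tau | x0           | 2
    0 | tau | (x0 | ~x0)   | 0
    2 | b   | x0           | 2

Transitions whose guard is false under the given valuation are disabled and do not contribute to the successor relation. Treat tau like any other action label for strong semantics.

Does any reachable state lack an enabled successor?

Answer: DEADLOCK-FREE

Working:
R = {0,2,4}
  0: tau→0  tau→4  [2 out]
  2: b→2  [1 out]
  4: tau→2  [1 out]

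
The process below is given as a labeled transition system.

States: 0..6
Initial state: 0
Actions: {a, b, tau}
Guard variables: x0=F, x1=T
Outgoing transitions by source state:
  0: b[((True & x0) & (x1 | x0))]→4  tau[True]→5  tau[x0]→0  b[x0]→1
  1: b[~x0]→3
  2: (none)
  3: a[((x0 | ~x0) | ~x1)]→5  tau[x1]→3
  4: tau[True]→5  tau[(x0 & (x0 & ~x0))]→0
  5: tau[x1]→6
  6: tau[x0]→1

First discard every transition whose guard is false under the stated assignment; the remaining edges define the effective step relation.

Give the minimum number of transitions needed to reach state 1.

BFS to 1:
  Layer 0: {0}
  Layer 1: {5}
  Layer 2: {6}
1 never appears.

Answer: UNREACHABLE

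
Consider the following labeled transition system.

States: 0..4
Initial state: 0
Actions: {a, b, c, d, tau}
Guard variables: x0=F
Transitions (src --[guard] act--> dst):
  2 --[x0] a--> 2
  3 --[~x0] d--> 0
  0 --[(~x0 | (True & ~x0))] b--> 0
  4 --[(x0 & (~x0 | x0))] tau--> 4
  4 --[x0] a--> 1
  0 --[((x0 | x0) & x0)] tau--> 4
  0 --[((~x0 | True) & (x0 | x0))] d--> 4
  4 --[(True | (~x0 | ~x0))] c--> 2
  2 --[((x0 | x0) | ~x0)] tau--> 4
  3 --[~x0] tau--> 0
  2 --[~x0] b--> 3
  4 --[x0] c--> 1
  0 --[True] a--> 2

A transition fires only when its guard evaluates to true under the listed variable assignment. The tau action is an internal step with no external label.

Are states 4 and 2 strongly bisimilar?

Compute ~ classes (split until stable):
  round 0: {{0,1,2,3,4}}
  round 1: {{0},{1},{2},{3},{4}}
Fixed point at round 2; 5 class(es).
class of 4: {4}; class of 2: {2}

Answer: NOT BISIMILAR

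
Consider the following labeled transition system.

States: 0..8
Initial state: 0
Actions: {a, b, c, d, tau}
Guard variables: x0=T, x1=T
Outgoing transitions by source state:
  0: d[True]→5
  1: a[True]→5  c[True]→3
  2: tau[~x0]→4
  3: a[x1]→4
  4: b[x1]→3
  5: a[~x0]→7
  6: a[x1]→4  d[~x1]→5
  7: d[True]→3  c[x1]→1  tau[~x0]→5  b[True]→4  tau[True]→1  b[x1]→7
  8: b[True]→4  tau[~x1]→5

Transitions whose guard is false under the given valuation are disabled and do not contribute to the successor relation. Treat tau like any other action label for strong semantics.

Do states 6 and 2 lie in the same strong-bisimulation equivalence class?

Bisimulation quotient by refinement:
  round 0: {{0,1,2,3,4,5,6,7,8}}
  round 1: {{0},{1},{2,5},{3,6},{4,8},{7}}
  round 2: {{0},{1},{2,5},{3,6},{4},{7},{8}}
Fixed point at round 3; 7 class(es).
class of 6: {3,6}; class of 2: {2,5}

Answer: NOT BISIMILAR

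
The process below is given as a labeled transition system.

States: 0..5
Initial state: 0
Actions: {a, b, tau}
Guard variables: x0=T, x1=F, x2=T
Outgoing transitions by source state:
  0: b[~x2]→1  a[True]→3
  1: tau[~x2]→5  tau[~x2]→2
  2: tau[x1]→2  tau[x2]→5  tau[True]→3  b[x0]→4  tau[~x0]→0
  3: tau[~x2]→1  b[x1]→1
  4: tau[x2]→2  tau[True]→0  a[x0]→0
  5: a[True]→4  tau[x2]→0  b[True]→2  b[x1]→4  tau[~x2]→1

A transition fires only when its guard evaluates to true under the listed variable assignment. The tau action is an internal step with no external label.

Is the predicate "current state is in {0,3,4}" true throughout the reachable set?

Answer: INVARIANT HOLDS

Working:
Safe = {0,3,4}
R = {0,3}
  0: ✓
  3: ✓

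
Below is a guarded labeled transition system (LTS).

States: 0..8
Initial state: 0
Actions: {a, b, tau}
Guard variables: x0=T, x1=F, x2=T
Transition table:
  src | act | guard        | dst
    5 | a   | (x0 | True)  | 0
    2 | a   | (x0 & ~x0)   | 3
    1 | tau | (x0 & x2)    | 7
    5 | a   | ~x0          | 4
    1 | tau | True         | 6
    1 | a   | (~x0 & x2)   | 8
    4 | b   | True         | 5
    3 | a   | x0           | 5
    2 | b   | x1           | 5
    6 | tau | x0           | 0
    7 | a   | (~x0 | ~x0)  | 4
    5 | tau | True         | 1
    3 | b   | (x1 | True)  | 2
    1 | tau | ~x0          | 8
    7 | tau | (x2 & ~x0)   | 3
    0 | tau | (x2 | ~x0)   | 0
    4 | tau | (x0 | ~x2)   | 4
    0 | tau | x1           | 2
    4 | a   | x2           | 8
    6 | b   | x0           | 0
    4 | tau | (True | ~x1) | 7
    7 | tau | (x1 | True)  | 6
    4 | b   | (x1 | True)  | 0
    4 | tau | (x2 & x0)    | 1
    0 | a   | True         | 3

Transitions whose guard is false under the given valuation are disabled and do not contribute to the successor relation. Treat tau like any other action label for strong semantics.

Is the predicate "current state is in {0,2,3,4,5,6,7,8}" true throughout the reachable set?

Inv-set: {0,2,3,4,5,6,7,8}
R = {0,1,2,3,5,6,7}
  0: safe
  1: ✗ unsafe
  2: safe
  3: safe
  5: safe
  6: safe
  7: safe
counterexample path to 1: a·a·tau

Answer: INVARIANT VIOLATED at state 1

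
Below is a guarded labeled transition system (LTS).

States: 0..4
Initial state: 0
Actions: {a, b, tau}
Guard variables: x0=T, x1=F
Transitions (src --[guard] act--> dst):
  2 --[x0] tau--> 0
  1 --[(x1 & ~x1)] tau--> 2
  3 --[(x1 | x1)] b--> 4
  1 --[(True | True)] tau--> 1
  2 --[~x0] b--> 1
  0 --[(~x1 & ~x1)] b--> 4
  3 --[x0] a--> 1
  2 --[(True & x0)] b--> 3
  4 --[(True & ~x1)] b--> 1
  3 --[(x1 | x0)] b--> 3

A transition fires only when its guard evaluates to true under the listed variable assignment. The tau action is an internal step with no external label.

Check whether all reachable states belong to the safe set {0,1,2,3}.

Allowed set {0,1,2,3}
R = {0,1,4}
  0: ✓
  1: ✓
  4: outside
reach 4 via b — violates

Answer: INVARIANT VIOLATED at state 4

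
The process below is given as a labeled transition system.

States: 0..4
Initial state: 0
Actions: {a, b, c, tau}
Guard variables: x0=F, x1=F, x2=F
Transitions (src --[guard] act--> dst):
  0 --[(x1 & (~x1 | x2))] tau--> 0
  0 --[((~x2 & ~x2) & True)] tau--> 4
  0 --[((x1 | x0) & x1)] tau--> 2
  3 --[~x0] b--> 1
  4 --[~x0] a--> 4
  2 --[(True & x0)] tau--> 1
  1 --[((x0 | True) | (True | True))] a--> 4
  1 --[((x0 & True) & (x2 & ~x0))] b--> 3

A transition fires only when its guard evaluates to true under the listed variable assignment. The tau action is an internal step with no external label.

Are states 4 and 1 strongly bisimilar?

Compute ~ classes (split until stable):
  round 0: {{0,1,2,3,4}}
  round 1: {{0},{1,4},{2},{3}}
stable after 2 split(s): 4 block(s)
4∈{1,4}, 1∈{1,4}

Answer: BISIMILAR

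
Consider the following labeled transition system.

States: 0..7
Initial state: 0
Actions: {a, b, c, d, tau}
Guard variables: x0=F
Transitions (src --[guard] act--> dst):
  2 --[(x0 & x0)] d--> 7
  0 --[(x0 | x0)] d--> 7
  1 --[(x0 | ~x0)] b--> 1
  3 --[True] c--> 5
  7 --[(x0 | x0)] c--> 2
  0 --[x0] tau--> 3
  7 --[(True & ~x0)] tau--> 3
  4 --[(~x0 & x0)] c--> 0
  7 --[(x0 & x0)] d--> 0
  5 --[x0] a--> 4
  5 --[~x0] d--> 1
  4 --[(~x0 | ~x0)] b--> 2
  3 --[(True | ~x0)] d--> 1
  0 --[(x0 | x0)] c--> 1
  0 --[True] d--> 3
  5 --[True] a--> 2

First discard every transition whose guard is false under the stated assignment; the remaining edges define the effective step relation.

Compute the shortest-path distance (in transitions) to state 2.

Answer: 3

Trace:
Breadth-first toward 2:
  Layer 0: {0}
  Layer 1: {3}
  Layer 2: {1,5}
  Layer 3: {2}
2 enters at depth 3; path d·c·a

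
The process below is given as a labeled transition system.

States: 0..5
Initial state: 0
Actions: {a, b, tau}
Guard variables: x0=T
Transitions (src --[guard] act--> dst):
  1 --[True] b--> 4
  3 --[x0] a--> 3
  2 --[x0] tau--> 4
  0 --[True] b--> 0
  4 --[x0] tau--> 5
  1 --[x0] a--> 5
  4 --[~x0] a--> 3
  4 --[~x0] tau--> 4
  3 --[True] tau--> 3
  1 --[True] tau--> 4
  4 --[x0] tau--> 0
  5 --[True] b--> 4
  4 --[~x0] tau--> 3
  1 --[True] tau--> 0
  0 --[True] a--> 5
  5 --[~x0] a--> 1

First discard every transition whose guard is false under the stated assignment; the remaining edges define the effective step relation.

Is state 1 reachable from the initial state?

Answer: UNREACHABLE

Analysis:
Guard filter leaves 12 enabled edge(s).
Layer 0: {0}
Layer 1: {5}  total {0,5}
Layer 2: {4}  total {0,4,5}
R = {0,4,5}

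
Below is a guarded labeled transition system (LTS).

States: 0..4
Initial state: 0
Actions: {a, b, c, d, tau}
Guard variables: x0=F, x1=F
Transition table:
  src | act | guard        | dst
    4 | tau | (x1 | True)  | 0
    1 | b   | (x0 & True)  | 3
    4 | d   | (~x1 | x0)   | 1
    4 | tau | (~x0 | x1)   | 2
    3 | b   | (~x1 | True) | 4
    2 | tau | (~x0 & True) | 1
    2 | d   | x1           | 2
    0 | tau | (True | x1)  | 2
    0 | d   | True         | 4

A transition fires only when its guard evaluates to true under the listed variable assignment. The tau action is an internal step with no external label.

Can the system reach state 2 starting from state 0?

After dropping false guards: 7 live edges.
depth 0: {0}
depth 1: {2,4}  total {0,2,4}
depth 2: {1}  total {0,1,2,4}
Reach set: {0,1,2,4}
Path to 2: tau

Answer: REACHABLE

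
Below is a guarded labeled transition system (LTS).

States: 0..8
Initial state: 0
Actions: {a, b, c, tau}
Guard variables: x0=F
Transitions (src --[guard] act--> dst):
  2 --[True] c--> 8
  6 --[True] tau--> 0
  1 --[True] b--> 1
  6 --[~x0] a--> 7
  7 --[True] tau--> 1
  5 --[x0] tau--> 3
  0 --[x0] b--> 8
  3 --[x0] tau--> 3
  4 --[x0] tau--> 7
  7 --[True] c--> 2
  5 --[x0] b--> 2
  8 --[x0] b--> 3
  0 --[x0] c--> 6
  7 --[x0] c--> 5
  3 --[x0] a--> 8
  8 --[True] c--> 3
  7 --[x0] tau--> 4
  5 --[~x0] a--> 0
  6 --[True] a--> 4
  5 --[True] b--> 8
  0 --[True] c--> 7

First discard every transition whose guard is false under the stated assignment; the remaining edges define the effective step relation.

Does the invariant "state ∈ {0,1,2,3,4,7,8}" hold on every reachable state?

Answer: INVARIANT HOLDS

Trace:
Allowed set {0,1,2,3,4,7,8}
R = {0,1,2,3,7,8}
  0: safe
  1: safe
  2: safe
  3: safe
  7: safe
  8: safe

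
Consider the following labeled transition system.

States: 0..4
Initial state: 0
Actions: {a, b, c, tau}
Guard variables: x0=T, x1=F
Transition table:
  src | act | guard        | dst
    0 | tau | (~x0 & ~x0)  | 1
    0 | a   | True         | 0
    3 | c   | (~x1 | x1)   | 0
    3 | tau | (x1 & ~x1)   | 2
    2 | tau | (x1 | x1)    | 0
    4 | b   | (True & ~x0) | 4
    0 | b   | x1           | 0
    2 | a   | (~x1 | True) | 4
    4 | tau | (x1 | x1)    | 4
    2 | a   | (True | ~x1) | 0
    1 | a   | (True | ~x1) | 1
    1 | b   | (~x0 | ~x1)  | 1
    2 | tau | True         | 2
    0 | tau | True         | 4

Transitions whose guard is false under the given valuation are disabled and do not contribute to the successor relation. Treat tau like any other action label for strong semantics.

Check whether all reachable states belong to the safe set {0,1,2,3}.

Answer: INVARIANT VIOLATED at state 4

Trace:
Safe = {0,1,2,3}
Reach set: {0,4}
  0: ✓
  4: VIOLATES
witness against invariant: tau → 4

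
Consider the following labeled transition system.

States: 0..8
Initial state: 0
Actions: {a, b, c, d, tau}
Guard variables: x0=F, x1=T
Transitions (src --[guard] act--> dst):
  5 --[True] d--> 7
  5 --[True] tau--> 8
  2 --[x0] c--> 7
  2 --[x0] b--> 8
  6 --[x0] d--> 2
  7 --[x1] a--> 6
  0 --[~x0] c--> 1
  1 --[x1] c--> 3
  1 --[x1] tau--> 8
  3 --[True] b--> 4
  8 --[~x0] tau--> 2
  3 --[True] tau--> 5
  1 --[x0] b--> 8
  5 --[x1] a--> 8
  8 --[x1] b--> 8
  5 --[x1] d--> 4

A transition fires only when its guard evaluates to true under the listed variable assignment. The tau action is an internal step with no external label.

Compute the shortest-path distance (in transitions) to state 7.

Breadth-first toward 7:
  Layer 0: {0}
  Layer 1: {1}
  Layer 2: {3,8}
  Layer 3: {2,4,5}
  Layer 4: {7}
first hit 7 at d=4 via c·c·tau·d

Answer: 4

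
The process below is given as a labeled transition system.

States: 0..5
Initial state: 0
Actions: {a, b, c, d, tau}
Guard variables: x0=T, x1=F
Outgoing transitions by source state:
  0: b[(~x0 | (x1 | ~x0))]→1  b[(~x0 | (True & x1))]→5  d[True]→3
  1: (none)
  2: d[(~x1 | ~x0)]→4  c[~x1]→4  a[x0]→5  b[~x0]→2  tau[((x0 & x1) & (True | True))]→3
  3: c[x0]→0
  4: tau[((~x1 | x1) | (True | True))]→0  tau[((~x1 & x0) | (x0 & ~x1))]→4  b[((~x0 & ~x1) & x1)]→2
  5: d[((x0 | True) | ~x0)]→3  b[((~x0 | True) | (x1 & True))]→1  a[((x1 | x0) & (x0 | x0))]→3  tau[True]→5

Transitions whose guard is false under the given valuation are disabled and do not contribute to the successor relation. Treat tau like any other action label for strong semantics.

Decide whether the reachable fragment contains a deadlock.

Reach set: {0,3}
  0: d→3  [1 out]
  3: c→0  [1 out]

Answer: DEADLOCK-FREE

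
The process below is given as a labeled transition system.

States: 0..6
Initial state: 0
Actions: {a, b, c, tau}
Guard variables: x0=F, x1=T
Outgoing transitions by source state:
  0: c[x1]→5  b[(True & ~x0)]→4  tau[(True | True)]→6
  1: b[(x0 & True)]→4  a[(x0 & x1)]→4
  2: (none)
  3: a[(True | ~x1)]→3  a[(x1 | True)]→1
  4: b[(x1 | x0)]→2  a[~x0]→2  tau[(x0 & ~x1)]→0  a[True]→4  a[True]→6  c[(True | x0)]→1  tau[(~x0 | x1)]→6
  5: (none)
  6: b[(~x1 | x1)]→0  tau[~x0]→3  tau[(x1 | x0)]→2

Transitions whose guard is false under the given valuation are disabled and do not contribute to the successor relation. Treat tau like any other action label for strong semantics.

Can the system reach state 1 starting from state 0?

Answer: REACHABLE

Trace:
Guard filter leaves 14 enabled edge(s).
L0 = {0}
L1 = {4,5,6}  now seen {0,4,5,6}
L2 = {1,2,3}  now seen {0,1,2,3,4,5,6}
R = {0,1,2,3,4,5,6}
witness 1: b·c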